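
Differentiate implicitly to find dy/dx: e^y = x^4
Take d/dx of both sides. Since y is implicitly a function of x, the chain rule attaches a y' = dy/dx factor whenever we differentiate through y.

Set F(x, y) = (left side) − (right side), so the curve is F = 0. Differentiating each term of F:
  d/dx[-x^4] = -4x^3
  d/dx[e^(y)] = y'·e^(y)

Collecting, the y'-free part is the partial derivative in x and the y' coefficient is the partial derivative in y:
  ∂F/∂x = -4x^3
  ∂F/∂y = e^(y)

so d/dx[F(x, y(x))] = ∂F/∂x + (∂F/∂y)·y' = 0. Rearranging,
  dy/dx = -(∂F/∂x)/(∂F/∂y) = -(-4x^3)/(e^(y)) = 4x^3e^(-y)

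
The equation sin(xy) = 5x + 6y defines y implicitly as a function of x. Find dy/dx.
Differentiate the relation implicitly: treat y = y(x) and apply the chain rule, so every y-derivative picks up a y' = dy/dx factor.

With everything moved to the left-hand side, differentiate term by term:
  d/dx[-5x] = -5
  d/dx[-6y] = -6·y'
  d/dx[sin(xy)] = (x·y' + y)·cos(xy)

Separating the contributions that come from x directly and those that come through y:
  without y':      y·cos(xy) - 5
  multiplying y':  x·cos(xy) - 6

so (y·cos(xy) - 5) + (x·cos(xy) - 6)·y' = 0, and therefore
  dy/dx = -(y·cos(xy) - 5)/(x·cos(xy) - 6) = (-y·cos(xy) + 5)/(x·cos(xy) - 6)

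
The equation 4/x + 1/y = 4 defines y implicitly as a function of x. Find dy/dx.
Apply d/dx to both sides, remembering that y depends on x. Each occurrence of y therefore brings in a y' = dy/dx via the chain rule.

With F(x, y) equal to the left-hand side minus the right, differentiate F term by term:
  d/dx[1/y] = -y'/y^2
  d/dx[4/x] = -4/x^2
  d/dx[-4] = 0
Adding these up, d/dx[F] = 0 becomes
  (-4/x^2) + (-1/y^2)·y' = 0,
so isolating y',
  dy/dx = -(-4/x^2)/(-1/y^2) = -4y^2/x^2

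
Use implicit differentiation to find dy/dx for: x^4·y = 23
Apply d/dx to both sides, remembering that y depends on x. Each occurrence of y therefore brings in a y' = dy/dx via the chain rule.

With F(x, y) equal to the left-hand side minus the right, differentiate F term by term:
  d/dx[x^4y] = x^4·y' + 4x^3y
  d/dx[-23] = 0
Adding these up, d/dx[F] = 0 becomes
  (4x^3y) + (x^4)·y' = 0,
so isolating y',
  dy/dx = -(4x^3y)/(x^4) = -4y/x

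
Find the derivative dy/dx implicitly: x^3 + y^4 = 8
Differentiate the relation implicitly: treat y = y(x) and apply the chain rule, so every y-derivative picks up a y' = dy/dx factor.

With everything moved to the left-hand side, differentiate term by term:
  d/dx[x^3] = 3x^2
  d/dx[y^4] = 4y^3·y'
  d/dx[-8] = 0

Separating the contributions that come from x directly and those that come through y:
  without y':      3x^2
  multiplying y':  4y^3

so (3x^2) + (4y^3)·y' = 0, and therefore
  dy/dx = -(3x^2)/(4y^3) = -3x^2/(4y^3)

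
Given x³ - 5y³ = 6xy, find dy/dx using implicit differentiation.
Differentiate both sides with respect to x, treating y as y(x). By the chain rule, any term containing y contributes a factor of y' = dy/dx when we differentiate it.

Move every term to one side and write the relation as F(x, y) = 0. Term by term,
  d/dx[x^3] = 3x^2
  d/dx[-6xy] = -6x·y' - 6y
  d/dx[-5y^3] = -15y^2·y'

The pieces without y' make up ∂F/∂x and the coefficient of y' is ∂F/∂y:
  ∂F/∂x = 3x^2 - 6y,
  ∂F/∂y = -6x - 15y^2.

Since d/dx[F] = ∂F/∂x + (∂F/∂y)·y' = 0, solve for y':
  (∂F/∂y)·y' = -∂F/∂x
  dy/dx = -(∂F/∂x)/(∂F/∂y) = -(3x^2 - 6y)/(-6x - 15y^2) = (x^2 - 2y)/(2x + 5y^2)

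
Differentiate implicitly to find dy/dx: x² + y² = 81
Differentiate both sides with respect to x, treating y as y(x). By the chain rule, any term containing y contributes a factor of y' = dy/dx when we differentiate it.

Move every term to one side and write the relation as F(x, y) = 0. Term by term,
  d/dx[x^2] = 2x
  d/dx[y^2] = 2y·y'
  d/dx[-81] = 0

The pieces without y' make up ∂F/∂x and the coefficient of y' is ∂F/∂y:
  ∂F/∂x = 2x,
  ∂F/∂y = 2y.

Since d/dx[F] = ∂F/∂x + (∂F/∂y)·y' = 0, solve for y':
  (∂F/∂y)·y' = -∂F/∂x
  dy/dx = -(∂F/∂x)/(∂F/∂y) = -(2x)/(2y) = -x/y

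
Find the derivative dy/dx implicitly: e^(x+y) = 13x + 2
Differentiate the relation implicitly: treat y = y(x) and apply the chain rule, so every y-derivative picks up a y' = dy/dx factor.

With everything moved to the left-hand side, differentiate term by term:
  d/dx[-13x] = -13
  d/dx[e^(x + y)] = (y' + 1)·e^(x + y)
  d/dx[-2] = 0

Separating the contributions that come from x directly and those that come through y:
  without y':      e^(x + y) - 13
  multiplying y':  e^(x + y)

so (e^(x + y) - 13) + (e^(x + y))·y' = 0, and therefore
  dy/dx = -(e^(x + y) - 13)/(e^(x + y)) = 13e^(-x - y) - 1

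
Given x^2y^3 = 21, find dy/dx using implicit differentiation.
Take d/dx of both sides. Since y is implicitly a function of x, the chain rule attaches a y' = dy/dx factor whenever we differentiate through y.

Set F(x, y) = (left side) − (right side), so the curve is F = 0. Differentiating each term of F:
  d/dx[x^2y^3] = 3x^2y^2·y' + 2xy^3
  d/dx[-21] = 0

Collecting, the y'-free part is the partial derivative in x and the y' coefficient is the partial derivative in y:
  ∂F/∂x = 2xy^3
  ∂F/∂y = 3x^2y^2

so d/dx[F(x, y(x))] = ∂F/∂x + (∂F/∂y)·y' = 0. Rearranging,
  dy/dx = -(∂F/∂x)/(∂F/∂y) = -(2xy^3)/(3x^2y^2) = -2y/(3x)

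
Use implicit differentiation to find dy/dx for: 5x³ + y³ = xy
Differentiate both sides with respect to x, treating y as y(x). By the chain rule, any term containing y contributes a factor of y' = dy/dx when we differentiate it.

Move every term to one side and write the relation as F(x, y) = 0. Term by term,
  d/dx[5x^3] = 15x^2
  d/dx[-xy] = -x·y' - y
  d/dx[y^3] = 3y^2·y'

The pieces without y' make up ∂F/∂x and the coefficient of y' is ∂F/∂y:
  ∂F/∂x = 15x^2 - y,
  ∂F/∂y = -x + 3y^2.

Since d/dx[F] = ∂F/∂x + (∂F/∂y)·y' = 0, solve for y':
  (∂F/∂y)·y' = -∂F/∂x
  dy/dx = -(∂F/∂x)/(∂F/∂y) = -(15x^2 - y)/(-x + 3y^2) = (15x^2 - y)/(x - 3y^2)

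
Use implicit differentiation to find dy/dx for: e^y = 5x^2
Apply d/dx to both sides, remembering that y depends on x. Each occurrence of y therefore brings in a y' = dy/dx via the chain rule.

With F(x, y) equal to the left-hand side minus the right, differentiate F term by term:
  d/dx[-5x^2] = -10x
  d/dx[e^(y)] = y'·e^(y)
Adding these up, d/dx[F] = 0 becomes
  (-10x) + (e^(y))·y' = 0,
so isolating y',
  dy/dx = -(-10x)/(e^(y)) = 10x·e^(-y)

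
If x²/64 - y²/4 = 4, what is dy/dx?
Apply d/dx to both sides, remembering that y depends on x. Each occurrence of y therefore brings in a y' = dy/dx via the chain rule.

With F(x, y) equal to the left-hand side minus the right, differentiate F term by term:
  d/dx[x^2/64] = x/32
  d/dx[-y^2/4] = -y·y'/2
  d/dx[-4] = 0
Adding these up, d/dx[F] = 0 becomes
  (x/32) + (-y/2)·y' = 0,
so isolating y',
  dy/dx = -(x/32)/(-y/2) = x/(16y)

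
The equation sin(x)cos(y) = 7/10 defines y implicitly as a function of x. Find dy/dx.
Differentiate the relation implicitly: treat y = y(x) and apply the chain rule, so every y-derivative picks up a y' = dy/dx factor.

With everything moved to the left-hand side, differentiate term by term:
  d/dx[sin(x)·cos(y)] = -y'·sin(x)·sin(y) + cos(x)·cos(y)
  d/dx[-7/10] = 0

Separating the contributions that come from x directly and those that come through y:
  without y':      cos(x)·cos(y)
  multiplying y':  -sin(x)·sin(y)

so (cos(x)·cos(y)) + (-sin(x)·sin(y))·y' = 0, and therefore
  dy/dx = -(cos(x)·cos(y))/(-sin(x)·sin(y)) = 1/(tan(x)·tan(y))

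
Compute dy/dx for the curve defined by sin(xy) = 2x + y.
Differentiate the relation implicitly: treat y = y(x) and apply the chain rule, so every y-derivative picks up a y' = dy/dx factor.

With everything moved to the left-hand side, differentiate term by term:
  d/dx[-2x] = -2
  d/dx[-y] = -y'
  d/dx[sin(xy)] = (x·y' + y)·cos(xy)

Separating the contributions that come from x directly and those that come through y:
  without y':      y·cos(xy) - 2
  multiplying y':  x·cos(xy) - 1

so (y·cos(xy) - 2) + (x·cos(xy) - 1)·y' = 0, and therefore
  dy/dx = -(y·cos(xy) - 2)/(x·cos(xy) - 1) = (-y·cos(xy) + 2)/(x·cos(xy) - 1)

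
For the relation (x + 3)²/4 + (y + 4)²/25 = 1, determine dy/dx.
Take d/dx of both sides. Since y is implicitly a function of x, the chain rule attaches a y' = dy/dx factor whenever we differentiate through y.

Set F(x, y) = (left side) − (right side), so the curve is F = 0. Differentiating each term of F:
  d/dx[(x + 3)^2/4] = x/2 + 3/2
  d/dx[(y + 4)^2/25] = 2·y'(y + 4)/25
  d/dx[-1] = 0

Collecting, the y'-free part is the partial derivative in x and the y' coefficient is the partial derivative in y:
  ∂F/∂x = x/2 + 3/2
  ∂F/∂y = 2y/25 + 8/25

so d/dx[F(x, y(x))] = ∂F/∂x + (∂F/∂y)·y' = 0. Rearranging,
  dy/dx = -(∂F/∂x)/(∂F/∂y) = -(x/2 + 3/2)/(2y/25 + 8/25)
        = -((x + 3)/2)/(2(y + 4)/25) = 25(-x - 3)/(4(y + 4))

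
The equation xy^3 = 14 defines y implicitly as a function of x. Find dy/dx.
Apply d/dx to both sides, remembering that y depends on x. Each occurrence of y therefore brings in a y' = dy/dx via the chain rule.

With F(x, y) equal to the left-hand side minus the right, differentiate F term by term:
  d/dx[xy^3] = 3xy^2·y' + y^3
  d/dx[-14] = 0
Adding these up, d/dx[F] = 0 becomes
  (y^3) + (3xy^2)·y' = 0,
so isolating y',
  dy/dx = -(y^3)/(3xy^2) = -y/(3x)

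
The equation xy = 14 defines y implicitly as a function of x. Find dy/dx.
Apply d/dx to both sides, remembering that y depends on x. Each occurrence of y therefore brings in a y' = dy/dx via the chain rule.

With F(x, y) equal to the left-hand side minus the right, differentiate F term by term:
  d/dx[xy] = x·y' + y
  d/dx[-14] = 0
Adding these up, d/dx[F] = 0 becomes
  (y) + (x)·y' = 0,
so isolating y',
  dy/dx = -(y)/(x) = -y/x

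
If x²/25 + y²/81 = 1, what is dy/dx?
Differentiate the relation implicitly: treat y = y(x) and apply the chain rule, so every y-derivative picks up a y' = dy/dx factor.

With everything moved to the left-hand side, differentiate term by term:
  d/dx[x^2/25] = 2x/25
  d/dx[y^2/81] = 2y·y'/81
  d/dx[-1] = 0

Separating the contributions that come from x directly and those that come through y:
  without y':      2x/25
  multiplying y':  2y/81

so (2x/25) + (2y/81)·y' = 0, and therefore
  dy/dx = -(2x/25)/(2y/81) = -81x/(25y)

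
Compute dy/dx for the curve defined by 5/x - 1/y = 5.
Differentiate both sides with respect to x, treating y as y(x). By the chain rule, any term containing y contributes a factor of y' = dy/dx when we differentiate it.

Move every term to one side and write the relation as F(x, y) = 0. Term by term,
  d/dx[-1/y] = y'/y^2
  d/dx[5/x] = -5/x^2
  d/dx[-5] = 0

The pieces without y' make up ∂F/∂x and the coefficient of y' is ∂F/∂y:
  ∂F/∂x = -5/x^2,
  ∂F/∂y = y^(-2).

Since d/dx[F] = ∂F/∂x + (∂F/∂y)·y' = 0, solve for y':
  (∂F/∂y)·y' = -∂F/∂x
  dy/dx = -(∂F/∂x)/(∂F/∂y) = -(-5/x^2)/(y^(-2)) = 5y^2/x^2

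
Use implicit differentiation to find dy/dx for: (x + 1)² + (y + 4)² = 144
Apply d/dx to both sides, remembering that y depends on x. Each occurrence of y therefore brings in a y' = dy/dx via the chain rule.

With F(x, y) equal to the left-hand side minus the right, differentiate F term by term:
  d/dx[(x + 1)^2] = 2x + 2
  d/dx[(y + 4)^2] = 2·y'(y + 4)
  d/dx[-144] = 0
Adding these up, d/dx[F] = 0 becomes
  (2x + 2) + (2y + 8)·y' = 0,
so isolating y',
  dy/dx = -(2x + 2)/(2y + 8) = (-x - 1)/(y + 4)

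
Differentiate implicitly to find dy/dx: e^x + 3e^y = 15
Take d/dx of both sides. Since y is implicitly a function of x, the chain rule attaches a y' = dy/dx factor whenever we differentiate through y.

Set F(x, y) = (left side) − (right side), so the curve is F = 0. Differentiating each term of F:
  d/dx[e^(x)] = e^(x)
  d/dx[3e^(y)] = 3·y'·e^(y)
  d/dx[-15] = 0

Collecting, the y'-free part is the partial derivative in x and the y' coefficient is the partial derivative in y:
  ∂F/∂x = e^(x)
  ∂F/∂y = 3e^(y)

so d/dx[F(x, y(x))] = ∂F/∂x + (∂F/∂y)·y' = 0. Rearranging,
  dy/dx = -(∂F/∂x)/(∂F/∂y) = -(e^(x))/(3e^(y)) = -e^(x - y)/3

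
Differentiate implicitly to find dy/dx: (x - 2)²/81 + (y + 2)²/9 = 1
Differentiate the relation implicitly: treat y = y(x) and apply the chain rule, so every y-derivative picks up a y' = dy/dx factor.

With everything moved to the left-hand side, differentiate term by term:
  d/dx[(x - 2)^2/81] = 2x/81 - 4/81
  d/dx[(y + 2)^2/9] = 2·y'(y + 2)/9
  d/dx[-1] = 0

Separating the contributions that come from x directly and those that come through y:
  without y':      2x/81 - 4/81
  multiplying y':  2y/9 + 4/9

so (2x/81 - 4/81) + (2y/9 + 4/9)·y' = 0, and therefore
  dy/dx = -(2x/81 - 4/81)/(2y/9 + 4/9)
        = -(2(x - 2)/81)/(2(y + 2)/9) = (2 - x)/(9(y + 2))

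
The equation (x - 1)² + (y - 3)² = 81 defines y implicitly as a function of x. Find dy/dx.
Differentiate both sides with respect to x, treating y as y(x). By the chain rule, any term containing y contributes a factor of y' = dy/dx when we differentiate it.

Move every term to one side and write the relation as F(x, y) = 0. Term by term,
  d/dx[(x - 1)^2] = 2x - 2
  d/dx[(y - 3)^2] = 2·y'(y - 3)
  d/dx[-81] = 0

The pieces without y' make up ∂F/∂x and the coefficient of y' is ∂F/∂y:
  ∂F/∂x = 2x - 2,
  ∂F/∂y = 2y - 6.

Since d/dx[F] = ∂F/∂x + (∂F/∂y)·y' = 0, solve for y':
  (∂F/∂y)·y' = -∂F/∂x
  dy/dx = -(∂F/∂x)/(∂F/∂y) = -(2x - 2)/(2y - 6) = (1 - x)/(y - 3)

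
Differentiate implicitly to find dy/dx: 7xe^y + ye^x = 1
Differentiate the relation implicitly: treat y = y(x) and apply the chain rule, so every y-derivative picks up a y' = dy/dx factor.

With everything moved to the left-hand side, differentiate term by term:
  d/dx[7x·e^(y)] = 7x·y'·e^(y) + 7e^(y)
  d/dx[y·e^(x)] = y·e^(x) + y'·e^(x)
  d/dx[-1] = 0

Separating the contributions that come from x directly and those that come through y:
  without y':      y·e^(x) + 7e^(y)
  multiplying y':  7x·e^(y) + e^(x)

so (y·e^(x) + 7e^(y)) + (7x·e^(y) + e^(x))·y' = 0, and therefore
  dy/dx = -(y·e^(x) + 7e^(y))/(7x·e^(y) + e^(x)) = (-y·e^(x) - 7e^(y))/(7x·e^(y) + e^(x))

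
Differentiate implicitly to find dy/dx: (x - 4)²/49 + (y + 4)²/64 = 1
Take d/dx of both sides. Since y is implicitly a function of x, the chain rule attaches a y' = dy/dx factor whenever we differentiate through y.

Set F(x, y) = (left side) − (right side), so the curve is F = 0. Differentiating each term of F:
  d/dx[(x - 4)^2/49] = 2x/49 - 8/49
  d/dx[(y + 4)^2/64] = y'(y + 4)/32
  d/dx[-1] = 0

Collecting, the y'-free part is the partial derivative in x and the y' coefficient is the partial derivative in y:
  ∂F/∂x = 2x/49 - 8/49
  ∂F/∂y = y/32 + 1/8

so d/dx[F(x, y(x))] = ∂F/∂x + (∂F/∂y)·y' = 0. Rearranging,
  dy/dx = -(∂F/∂x)/(∂F/∂y) = -(2x/49 - 8/49)/(y/32 + 1/8)
        = -(2(x - 4)/49)/((y + 4)/32) = 64(4 - x)/(49(y + 4))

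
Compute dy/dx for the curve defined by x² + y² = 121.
Take d/dx of both sides. Since y is implicitly a function of x, the chain rule attaches a y' = dy/dx factor whenever we differentiate through y.

Set F(x, y) = (left side) − (right side), so the curve is F = 0. Differentiating each term of F:
  d/dx[x^2] = 2x
  d/dx[y^2] = 2y·y'
  d/dx[-121] = 0

Collecting, the y'-free part is the partial derivative in x and the y' coefficient is the partial derivative in y:
  ∂F/∂x = 2x
  ∂F/∂y = 2y

so d/dx[F(x, y(x))] = ∂F/∂x + (∂F/∂y)·y' = 0. Rearranging,
  dy/dx = -(∂F/∂x)/(∂F/∂y) = -(2x)/(2y) = -x/y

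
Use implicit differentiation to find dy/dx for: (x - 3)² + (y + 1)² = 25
Differentiate the relation implicitly: treat y = y(x) and apply the chain rule, so every y-derivative picks up a y' = dy/dx factor.

With everything moved to the left-hand side, differentiate term by term:
  d/dx[(x - 3)^2] = 2x - 6
  d/dx[(y + 1)^2] = 2·y'(y + 1)
  d/dx[-25] = 0

Separating the contributions that come from x directly and those that come through y:
  without y':      2x - 6
  multiplying y':  2y + 2

so (2x - 6) + (2y + 2)·y' = 0, and therefore
  dy/dx = -(2x - 6)/(2y + 2) = (3 - x)/(y + 1)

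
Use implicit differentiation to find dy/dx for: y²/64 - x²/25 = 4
Differentiate the relation implicitly: treat y = y(x) and apply the chain rule, so every y-derivative picks up a y' = dy/dx factor.

With everything moved to the left-hand side, differentiate term by term:
  d/dx[-x^2/25] = -2x/25
  d/dx[y^2/64] = y·y'/32
  d/dx[-4] = 0

Separating the contributions that come from x directly and those that come through y:
  without y':      -2x/25
  multiplying y':  y/32

so (-2x/25) + (y/32)·y' = 0, and therefore
  dy/dx = -(-2x/25)/(y/32) = 64x/(25y)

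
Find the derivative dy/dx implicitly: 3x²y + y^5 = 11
Take d/dx of both sides. Since y is implicitly a function of x, the chain rule attaches a y' = dy/dx factor whenever we differentiate through y.

Set F(x, y) = (left side) − (right side), so the curve is F = 0. Differentiating each term of F:
  d/dx[3x^2y] = 3x^2·y' + 6xy
  d/dx[y^5] = 5y^4·y'
  d/dx[-11] = 0

Collecting, the y'-free part is the partial derivative in x and the y' coefficient is the partial derivative in y:
  ∂F/∂x = 6xy
  ∂F/∂y = 3x^2 + 5y^4

so d/dx[F(x, y(x))] = ∂F/∂x + (∂F/∂y)·y' = 0. Rearranging,
  dy/dx = -(∂F/∂x)/(∂F/∂y) = -(6xy)/(3x^2 + 5y^4) = -6xy/(3x^2 + 5y^4)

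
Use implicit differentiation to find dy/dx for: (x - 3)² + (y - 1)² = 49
Take d/dx of both sides. Since y is implicitly a function of x, the chain rule attaches a y' = dy/dx factor whenever we differentiate through y.

Set F(x, y) = (left side) − (right side), so the curve is F = 0. Differentiating each term of F:
  d/dx[(x - 3)^2] = 2x - 6
  d/dx[(y - 1)^2] = 2·y'(y - 1)
  d/dx[-49] = 0

Collecting, the y'-free part is the partial derivative in x and the y' coefficient is the partial derivative in y:
  ∂F/∂x = 2x - 6
  ∂F/∂y = 2y - 2

so d/dx[F(x, y(x))] = ∂F/∂x + (∂F/∂y)·y' = 0. Rearranging,
  dy/dx = -(∂F/∂x)/(∂F/∂y) = -(2x - 6)/(2y - 2) = (3 - x)/(y - 1)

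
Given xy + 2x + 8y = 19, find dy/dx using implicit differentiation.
Differentiate both sides with respect to x, treating y as y(x). By the chain rule, any term containing y contributes a factor of y' = dy/dx when we differentiate it.

Move every term to one side and write the relation as F(x, y) = 0. Term by term,
  d/dx[xy] = x·y' + y
  d/dx[2x] = 2
  d/dx[8y] = 8·y'
  d/dx[-19] = 0

The pieces without y' make up ∂F/∂x and the coefficient of y' is ∂F/∂y:
  ∂F/∂x = y + 2,
  ∂F/∂y = x + 8.

Since d/dx[F] = ∂F/∂x + (∂F/∂y)·y' = 0, solve for y':
  (∂F/∂y)·y' = -∂F/∂x
  dy/dx = -(∂F/∂x)/(∂F/∂y) = -(y + 2)/(x + 8) = (-y - 2)/(x + 8)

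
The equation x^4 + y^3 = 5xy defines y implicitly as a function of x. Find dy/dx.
Apply d/dx to both sides, remembering that y depends on x. Each occurrence of y therefore brings in a y' = dy/dx via the chain rule.

With F(x, y) equal to the left-hand side minus the right, differentiate F term by term:
  d/dx[x^4] = 4x^3
  d/dx[-5xy] = -5x·y' - 5y
  d/dx[y^3] = 3y^2·y'
Adding these up, d/dx[F] = 0 becomes
  (4x^3 - 5y) + (-5x + 3y^2)·y' = 0,
so isolating y',
  dy/dx = -(4x^3 - 5y)/(-5x + 3y^2) = (4x^3 - 5y)/(5x - 3y^2)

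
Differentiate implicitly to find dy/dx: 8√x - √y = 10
Apply d/dx to both sides, remembering that y depends on x. Each occurrence of y therefore brings in a y' = dy/dx via the chain rule.

With F(x, y) equal to the left-hand side minus the right, differentiate F term by term:
  d/dx[8√(x)] = 4/√(x)
  d/dx[-√(y)] = -y'/(2√(y))
  d/dx[-10] = 0
Adding these up, d/dx[F] = 0 becomes
  (4/√(x)) + (-1/(2√(y)))·y' = 0,
so isolating y',
  dy/dx = -(4/√(x))/(-1/(2√(y))) = 8√(y)/√(x)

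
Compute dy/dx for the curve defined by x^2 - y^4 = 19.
Apply d/dx to both sides, remembering that y depends on x. Each occurrence of y therefore brings in a y' = dy/dx via the chain rule.

With F(x, y) equal to the left-hand side minus the right, differentiate F term by term:
  d/dx[x^2] = 2x
  d/dx[-y^4] = -4y^3·y'
  d/dx[-19] = 0
Adding these up, d/dx[F] = 0 becomes
  (2x) + (-4y^3)·y' = 0,
so isolating y',
  dy/dx = -(2x)/(-4y^3) = x/(2y^3)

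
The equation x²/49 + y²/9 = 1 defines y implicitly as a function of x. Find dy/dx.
Differentiate the relation implicitly: treat y = y(x) and apply the chain rule, so every y-derivative picks up a y' = dy/dx factor.

With everything moved to the left-hand side, differentiate term by term:
  d/dx[x^2/49] = 2x/49
  d/dx[y^2/9] = 2y·y'/9
  d/dx[-1] = 0

Separating the contributions that come from x directly and those that come through y:
  without y':      2x/49
  multiplying y':  2y/9

so (2x/49) + (2y/9)·y' = 0, and therefore
  dy/dx = -(2x/49)/(2y/9) = -9x/(49y)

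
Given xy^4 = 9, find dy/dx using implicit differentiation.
Apply d/dx to both sides, remembering that y depends on x. Each occurrence of y therefore brings in a y' = dy/dx via the chain rule.

With F(x, y) equal to the left-hand side minus the right, differentiate F term by term:
  d/dx[xy^4] = 4xy^3·y' + y^4
  d/dx[-9] = 0
Adding these up, d/dx[F] = 0 becomes
  (y^4) + (4xy^3)·y' = 0,
so isolating y',
  dy/dx = -(y^4)/(4xy^3) = -y/(4x)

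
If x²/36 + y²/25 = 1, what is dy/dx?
Take d/dx of both sides. Since y is implicitly a function of x, the chain rule attaches a y' = dy/dx factor whenever we differentiate through y.

Set F(x, y) = (left side) − (right side), so the curve is F = 0. Differentiating each term of F:
  d/dx[x^2/36] = x/18
  d/dx[y^2/25] = 2y·y'/25
  d/dx[-1] = 0

Collecting, the y'-free part is the partial derivative in x and the y' coefficient is the partial derivative in y:
  ∂F/∂x = x/18
  ∂F/∂y = 2y/25

so d/dx[F(x, y(x))] = ∂F/∂x + (∂F/∂y)·y' = 0. Rearranging,
  dy/dx = -(∂F/∂x)/(∂F/∂y) = -(x/18)/(2y/25) = -25x/(36y)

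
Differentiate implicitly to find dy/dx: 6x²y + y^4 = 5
Apply d/dx to both sides, remembering that y depends on x. Each occurrence of y therefore brings in a y' = dy/dx via the chain rule.

With F(x, y) equal to the left-hand side minus the right, differentiate F term by term:
  d/dx[6x^2y] = 6x^2·y' + 12xy
  d/dx[y^4] = 4y^3·y'
  d/dx[-5] = 0
Adding these up, d/dx[F] = 0 becomes
  (12xy) + (6x^2 + 4y^3)·y' = 0,
so isolating y',
  dy/dx = -(12xy)/(6x^2 + 4y^3) = -6xy/(3x^2 + 2y^3)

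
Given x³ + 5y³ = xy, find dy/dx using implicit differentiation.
Apply d/dx to both sides, remembering that y depends on x. Each occurrence of y therefore brings in a y' = dy/dx via the chain rule.

With F(x, y) equal to the left-hand side minus the right, differentiate F term by term:
  d/dx[x^3] = 3x^2
  d/dx[-xy] = -x·y' - y
  d/dx[5y^3] = 15y^2·y'
Adding these up, d/dx[F] = 0 becomes
  (3x^2 - y) + (-x + 15y^2)·y' = 0,
so isolating y',
  dy/dx = -(3x^2 - y)/(-x + 15y^2) = (3x^2 - y)/(x - 15y^2)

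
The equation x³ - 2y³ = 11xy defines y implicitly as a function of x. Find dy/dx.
Apply d/dx to both sides, remembering that y depends on x. Each occurrence of y therefore brings in a y' = dy/dx via the chain rule.

With F(x, y) equal to the left-hand side minus the right, differentiate F term by term:
  d/dx[x^3] = 3x^2
  d/dx[-11xy] = -11x·y' - 11y
  d/dx[-2y^3] = -6y^2·y'
Adding these up, d/dx[F] = 0 becomes
  (3x^2 - 11y) + (-11x - 6y^2)·y' = 0,
so isolating y',
  dy/dx = -(3x^2 - 11y)/(-11x - 6y^2) = (3x^2 - 11y)/(11x + 6y^2)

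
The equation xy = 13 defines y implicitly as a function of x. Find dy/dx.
Apply d/dx to both sides, remembering that y depends on x. Each occurrence of y therefore brings in a y' = dy/dx via the chain rule.

With F(x, y) equal to the left-hand side minus the right, differentiate F term by term:
  d/dx[xy] = x·y' + y
  d/dx[-13] = 0
Adding these up, d/dx[F] = 0 becomes
  (y) + (x)·y' = 0,
so isolating y',
  dy/dx = -(y)/(x) = -y/x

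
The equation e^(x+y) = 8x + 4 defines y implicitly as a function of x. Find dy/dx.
Differentiate the relation implicitly: treat y = y(x) and apply the chain rule, so every y-derivative picks up a y' = dy/dx factor.

With everything moved to the left-hand side, differentiate term by term:
  d/dx[-8x] = -8
  d/dx[e^(x + y)] = (y' + 1)·e^(x + y)
  d/dx[-4] = 0

Separating the contributions that come from x directly and those that come through y:
  without y':      e^(x + y) - 8
  multiplying y':  e^(x + y)

so (e^(x + y) - 8) + (e^(x + y))·y' = 0, and therefore
  dy/dx = -(e^(x + y) - 8)/(e^(x + y)) = 8e^(-x - y) - 1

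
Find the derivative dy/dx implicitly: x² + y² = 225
Take d/dx of both sides. Since y is implicitly a function of x, the chain rule attaches a y' = dy/dx factor whenever we differentiate through y.

Set F(x, y) = (left side) − (right side), so the curve is F = 0. Differentiating each term of F:
  d/dx[x^2] = 2x
  d/dx[y^2] = 2y·y'
  d/dx[-225] = 0

Collecting, the y'-free part is the partial derivative in x and the y' coefficient is the partial derivative in y:
  ∂F/∂x = 2x
  ∂F/∂y = 2y

so d/dx[F(x, y(x))] = ∂F/∂x + (∂F/∂y)·y' = 0. Rearranging,
  dy/dx = -(∂F/∂x)/(∂F/∂y) = -(2x)/(2y) = -x/y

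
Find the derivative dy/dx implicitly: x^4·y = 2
Apply d/dx to both sides, remembering that y depends on x. Each occurrence of y therefore brings in a y' = dy/dx via the chain rule.

With F(x, y) equal to the left-hand side minus the right, differentiate F term by term:
  d/dx[x^4y] = x^4·y' + 4x^3y
  d/dx[-2] = 0
Adding these up, d/dx[F] = 0 becomes
  (4x^3y) + (x^4)·y' = 0,
so isolating y',
  dy/dx = -(4x^3y)/(x^4) = -4y/x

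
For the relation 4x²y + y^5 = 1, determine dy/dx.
Apply d/dx to both sides, remembering that y depends on x. Each occurrence of y therefore brings in a y' = dy/dx via the chain rule.

With F(x, y) equal to the left-hand side minus the right, differentiate F term by term:
  d/dx[4x^2y] = 4x^2·y' + 8xy
  d/dx[y^5] = 5y^4·y'
  d/dx[-1] = 0
Adding these up, d/dx[F] = 0 becomes
  (8xy) + (4x^2 + 5y^4)·y' = 0,
so isolating y',
  dy/dx = -(8xy)/(4x^2 + 5y^4) = -8xy/(4x^2 + 5y^4)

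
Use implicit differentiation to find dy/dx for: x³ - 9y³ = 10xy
Apply d/dx to both sides, remembering that y depends on x. Each occurrence of y therefore brings in a y' = dy/dx via the chain rule.

With F(x, y) equal to the left-hand side minus the right, differentiate F term by term:
  d/dx[x^3] = 3x^2
  d/dx[-10xy] = -10x·y' - 10y
  d/dx[-9y^3] = -27y^2·y'
Adding these up, d/dx[F] = 0 becomes
  (3x^2 - 10y) + (-10x - 27y^2)·y' = 0,
so isolating y',
  dy/dx = -(3x^2 - 10y)/(-10x - 27y^2) = (3x^2 - 10y)/(10x + 27y^2)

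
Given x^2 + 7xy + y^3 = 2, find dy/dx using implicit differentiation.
Differentiate both sides with respect to x, treating y as y(x). By the chain rule, any term containing y contributes a factor of y' = dy/dx when we differentiate it.

Move every term to one side and write the relation as F(x, y) = 0. Term by term,
  d/dx[x^2] = 2x
  d/dx[7xy] = 7x·y' + 7y
  d/dx[y^3] = 3y^2·y'
  d/dx[-2] = 0

The pieces without y' make up ∂F/∂x and the coefficient of y' is ∂F/∂y:
  ∂F/∂x = 2x + 7y,
  ∂F/∂y = 7x + 3y^2.

Since d/dx[F] = ∂F/∂x + (∂F/∂y)·y' = 0, solve for y':
  (∂F/∂y)·y' = -∂F/∂x
  dy/dx = -(∂F/∂x)/(∂F/∂y) = -(2x + 7y)/(7x + 3y^2) = (-2x - 7y)/(7x + 3y^2)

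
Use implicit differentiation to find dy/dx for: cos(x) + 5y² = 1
Differentiate the relation implicitly: treat y = y(x) and apply the chain rule, so every y-derivative picks up a y' = dy/dx factor.

With everything moved to the left-hand side, differentiate term by term:
  d/dx[5y^2] = 10y·y'
  d/dx[cos(x)] = -sin(x)
  d/dx[-1] = 0

Separating the contributions that come from x directly and those that come through y:
  without y':      -sin(x)
  multiplying y':  10y

so (-sin(x)) + (10y)·y' = 0, and therefore
  dy/dx = -(-sin(x))/(10y) = sin(x)/(10y)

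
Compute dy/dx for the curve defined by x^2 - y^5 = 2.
Differentiate both sides with respect to x, treating y as y(x). By the chain rule, any term containing y contributes a factor of y' = dy/dx when we differentiate it.

Move every term to one side and write the relation as F(x, y) = 0. Term by term,
  d/dx[x^2] = 2x
  d/dx[-y^5] = -5y^4·y'
  d/dx[-2] = 0

The pieces without y' make up ∂F/∂x and the coefficient of y' is ∂F/∂y:
  ∂F/∂x = 2x,
  ∂F/∂y = -5y^4.

Since d/dx[F] = ∂F/∂x + (∂F/∂y)·y' = 0, solve for y':
  (∂F/∂y)·y' = -∂F/∂x
  dy/dx = -(∂F/∂x)/(∂F/∂y) = -(2x)/(-5y^4) = 2x/(5y^4)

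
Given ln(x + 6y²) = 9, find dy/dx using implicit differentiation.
Differentiate both sides with respect to x, treating y as y(x). By the chain rule, any term containing y contributes a factor of y' = dy/dx when we differentiate it.

Move every term to one side and write the relation as F(x, y) = 0. Term by term,
  d/dx[ln(x + 6y^2)] = (12y·y' + 1)/(x + 6y^2)
  d/dx[-9] = 0

The pieces without y' make up ∂F/∂x and the coefficient of y' is ∂F/∂y:
  ∂F/∂x = 1/(x + 6y^2),
  ∂F/∂y = 12y/(x + 6y^2).

Since d/dx[F] = ∂F/∂x + (∂F/∂y)·y' = 0, solve for y':
  (∂F/∂y)·y' = -∂F/∂x
  dy/dx = -(∂F/∂x)/(∂F/∂y) = -(1/(x + 6y^2))/(12y/(x + 6y^2)) = -1/(12y)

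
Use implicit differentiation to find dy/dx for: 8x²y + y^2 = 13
Differentiate the relation implicitly: treat y = y(x) and apply the chain rule, so every y-derivative picks up a y' = dy/dx factor.

With everything moved to the left-hand side, differentiate term by term:
  d/dx[8x^2y] = 8x^2·y' + 16xy
  d/dx[y^2] = 2y·y'
  d/dx[-13] = 0

Separating the contributions that come from x directly and those that come through y:
  without y':      16xy
  multiplying y':  8x^2 + 2y

so (16xy) + (8x^2 + 2y)·y' = 0, and therefore
  dy/dx = -(16xy)/(8x^2 + 2y) = -8xy/(4x^2 + y)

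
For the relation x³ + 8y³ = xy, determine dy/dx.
Differentiate both sides with respect to x, treating y as y(x). By the chain rule, any term containing y contributes a factor of y' = dy/dx when we differentiate it.

Move every term to one side and write the relation as F(x, y) = 0. Term by term,
  d/dx[x^3] = 3x^2
  d/dx[-xy] = -x·y' - y
  d/dx[8y^3] = 24y^2·y'

The pieces without y' make up ∂F/∂x and the coefficient of y' is ∂F/∂y:
  ∂F/∂x = 3x^2 - y,
  ∂F/∂y = -x + 24y^2.

Since d/dx[F] = ∂F/∂x + (∂F/∂y)·y' = 0, solve for y':
  (∂F/∂y)·y' = -∂F/∂x
  dy/dx = -(∂F/∂x)/(∂F/∂y) = -(3x^2 - y)/(-x + 24y^2) = (3x^2 - y)/(x - 24y^2)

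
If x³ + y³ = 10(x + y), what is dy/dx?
Differentiate both sides with respect to x, treating y as y(x). By the chain rule, any term containing y contributes a factor of y' = dy/dx when we differentiate it.

Move every term to one side and write the relation as F(x, y) = 0. Term by term,
  d/dx[x^3] = 3x^2
  d/dx[-10x] = -10
  d/dx[y^3] = 3y^2·y'
  d/dx[-10y] = -10·y'

The pieces without y' make up ∂F/∂x and the coefficient of y' is ∂F/∂y:
  ∂F/∂x = 3x^2 - 10,
  ∂F/∂y = 3y^2 - 10.

Since d/dx[F] = ∂F/∂x + (∂F/∂y)·y' = 0, solve for y':
  (∂F/∂y)·y' = -∂F/∂x
  dy/dx = -(∂F/∂x)/(∂F/∂y) = -(3x^2 - 10)/(3y^2 - 10) = (10 - 3x^2)/(3y^2 - 10)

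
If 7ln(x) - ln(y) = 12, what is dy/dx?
Differentiate both sides with respect to x, treating y as y(x). By the chain rule, any term containing y contributes a factor of y' = dy/dx when we differentiate it.

Move every term to one side and write the relation as F(x, y) = 0. Term by term,
  d/dx[7ln(x)] = 7/x
  d/dx[-ln(y)] = -y'/y
  d/dx[-12] = 0

The pieces without y' make up ∂F/∂x and the coefficient of y' is ∂F/∂y:
  ∂F/∂x = 7/x,
  ∂F/∂y = -1/y.

Since d/dx[F] = ∂F/∂x + (∂F/∂y)·y' = 0, solve for y':
  (∂F/∂y)·y' = -∂F/∂x
  dy/dx = -(∂F/∂x)/(∂F/∂y) = -(7/x)/(-1/y) = 7y/x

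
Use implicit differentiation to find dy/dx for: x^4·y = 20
Differentiate both sides with respect to x, treating y as y(x). By the chain rule, any term containing y contributes a factor of y' = dy/dx when we differentiate it.

Move every term to one side and write the relation as F(x, y) = 0. Term by term,
  d/dx[x^4y] = x^4·y' + 4x^3y
  d/dx[-20] = 0

The pieces without y' make up ∂F/∂x and the coefficient of y' is ∂F/∂y:
  ∂F/∂x = 4x^3y,
  ∂F/∂y = x^4.

Since d/dx[F] = ∂F/∂x + (∂F/∂y)·y' = 0, solve for y':
  (∂F/∂y)·y' = -∂F/∂x
  dy/dx = -(∂F/∂x)/(∂F/∂y) = -(4x^3y)/(x^4) = -4y/x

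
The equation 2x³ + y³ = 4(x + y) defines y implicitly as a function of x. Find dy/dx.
Apply d/dx to both sides, remembering that y depends on x. Each occurrence of y therefore brings in a y' = dy/dx via the chain rule.

With F(x, y) equal to the left-hand side minus the right, differentiate F term by term:
  d/dx[2x^3] = 6x^2
  d/dx[-4x] = -4
  d/dx[y^3] = 3y^2·y'
  d/dx[-4y] = -4·y'
Adding these up, d/dx[F] = 0 becomes
  (6x^2 - 4) + (3y^2 - 4)·y' = 0,
so isolating y',
  dy/dx = -(6x^2 - 4)/(3y^2 - 4) = 2(2 - 3x^2)/(3y^2 - 4)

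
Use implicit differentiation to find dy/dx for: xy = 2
Differentiate both sides with respect to x, treating y as y(x). By the chain rule, any term containing y contributes a factor of y' = dy/dx when we differentiate it.

Move every term to one side and write the relation as F(x, y) = 0. Term by term,
  d/dx[xy] = x·y' + y
  d/dx[-2] = 0

The pieces without y' make up ∂F/∂x and the coefficient of y' is ∂F/∂y:
  ∂F/∂x = y,
  ∂F/∂y = x.

Since d/dx[F] = ∂F/∂x + (∂F/∂y)·y' = 0, solve for y':
  (∂F/∂y)·y' = -∂F/∂x
  dy/dx = -(∂F/∂x)/(∂F/∂y) = -(y)/(x) = -y/x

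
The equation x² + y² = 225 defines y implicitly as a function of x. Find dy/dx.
Differentiate the relation implicitly: treat y = y(x) and apply the chain rule, so every y-derivative picks up a y' = dy/dx factor.

With everything moved to the left-hand side, differentiate term by term:
  d/dx[x^2] = 2x
  d/dx[y^2] = 2y·y'
  d/dx[-225] = 0

Separating the contributions that come from x directly and those that come through y:
  without y':      2x
  multiplying y':  2y

so (2x) + (2y)·y' = 0, and therefore
  dy/dx = -(2x)/(2y) = -x/y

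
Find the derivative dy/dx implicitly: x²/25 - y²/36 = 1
Differentiate both sides with respect to x, treating y as y(x). By the chain rule, any term containing y contributes a factor of y' = dy/dx when we differentiate it.

Move every term to one side and write the relation as F(x, y) = 0. Term by term,
  d/dx[x^2/25] = 2x/25
  d/dx[-y^2/36] = -y·y'/18
  d/dx[-1] = 0

The pieces without y' make up ∂F/∂x and the coefficient of y' is ∂F/∂y:
  ∂F/∂x = 2x/25,
  ∂F/∂y = -y/18.

Since d/dx[F] = ∂F/∂x + (∂F/∂y)·y' = 0, solve for y':
  (∂F/∂y)·y' = -∂F/∂x
  dy/dx = -(∂F/∂x)/(∂F/∂y) = -(2x/25)/(-y/18) = 36x/(25y)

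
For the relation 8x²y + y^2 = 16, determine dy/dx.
Differentiate the relation implicitly: treat y = y(x) and apply the chain rule, so every y-derivative picks up a y' = dy/dx factor.

With everything moved to the left-hand side, differentiate term by term:
  d/dx[8x^2y] = 8x^2·y' + 16xy
  d/dx[y^2] = 2y·y'
  d/dx[-16] = 0

Separating the contributions that come from x directly and those that come through y:
  without y':      16xy
  multiplying y':  8x^2 + 2y

so (16xy) + (8x^2 + 2y)·y' = 0, and therefore
  dy/dx = -(16xy)/(8x^2 + 2y) = -8xy/(4x^2 + y)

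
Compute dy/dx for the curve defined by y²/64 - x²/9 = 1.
Differentiate both sides with respect to x, treating y as y(x). By the chain rule, any term containing y contributes a factor of y' = dy/dx when we differentiate it.

Move every term to one side and write the relation as F(x, y) = 0. Term by term,
  d/dx[-x^2/9] = -2x/9
  d/dx[y^2/64] = y·y'/32
  d/dx[-1] = 0

The pieces without y' make up ∂F/∂x and the coefficient of y' is ∂F/∂y:
  ∂F/∂x = -2x/9,
  ∂F/∂y = y/32.

Since d/dx[F] = ∂F/∂x + (∂F/∂y)·y' = 0, solve for y':
  (∂F/∂y)·y' = -∂F/∂x
  dy/dx = -(∂F/∂x)/(∂F/∂y) = -(-2x/9)/(y/32) = 64x/(9y)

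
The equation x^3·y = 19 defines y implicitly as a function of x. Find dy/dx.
Take d/dx of both sides. Since y is implicitly a function of x, the chain rule attaches a y' = dy/dx factor whenever we differentiate through y.

Set F(x, y) = (left side) − (right side), so the curve is F = 0. Differentiating each term of F:
  d/dx[x^3y] = x^3·y' + 3x^2y
  d/dx[-19] = 0

Collecting, the y'-free part is the partial derivative in x and the y' coefficient is the partial derivative in y:
  ∂F/∂x = 3x^2y
  ∂F/∂y = x^3

so d/dx[F(x, y(x))] = ∂F/∂x + (∂F/∂y)·y' = 0. Rearranging,
  dy/dx = -(∂F/∂x)/(∂F/∂y) = -(3x^2y)/(x^3) = -3y/x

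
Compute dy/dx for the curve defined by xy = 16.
Differentiate the relation implicitly: treat y = y(x) and apply the chain rule, so every y-derivative picks up a y' = dy/dx factor.

With everything moved to the left-hand side, differentiate term by term:
  d/dx[xy] = x·y' + y
  d/dx[-16] = 0

Separating the contributions that come from x directly and those that come through y:
  without y':      y
  multiplying y':  x

so (y) + (x)·y' = 0, and therefore
  dy/dx = -(y)/(x) = -y/x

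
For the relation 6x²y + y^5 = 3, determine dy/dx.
Take d/dx of both sides. Since y is implicitly a function of x, the chain rule attaches a y' = dy/dx factor whenever we differentiate through y.

Set F(x, y) = (left side) − (right side), so the curve is F = 0. Differentiating each term of F:
  d/dx[6x^2y] = 6x^2·y' + 12xy
  d/dx[y^5] = 5y^4·y'
  d/dx[-3] = 0

Collecting, the y'-free part is the partial derivative in x and the y' coefficient is the partial derivative in y:
  ∂F/∂x = 12xy
  ∂F/∂y = 6x^2 + 5y^4

so d/dx[F(x, y(x))] = ∂F/∂x + (∂F/∂y)·y' = 0. Rearranging,
  dy/dx = -(∂F/∂x)/(∂F/∂y) = -(12xy)/(6x^2 + 5y^4) = -12xy/(6x^2 + 5y^4)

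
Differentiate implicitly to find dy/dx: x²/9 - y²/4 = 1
Apply d/dx to both sides, remembering that y depends on x. Each occurrence of y therefore brings in a y' = dy/dx via the chain rule.

With F(x, y) equal to the left-hand side minus the right, differentiate F term by term:
  d/dx[x^2/9] = 2x/9
  d/dx[-y^2/4] = -y·y'/2
  d/dx[-1] = 0
Adding these up, d/dx[F] = 0 becomes
  (2x/9) + (-y/2)·y' = 0,
so isolating y',
  dy/dx = -(2x/9)/(-y/2) = 4x/(9y)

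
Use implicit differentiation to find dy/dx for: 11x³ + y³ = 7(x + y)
Differentiate the relation implicitly: treat y = y(x) and apply the chain rule, so every y-derivative picks up a y' = dy/dx factor.

With everything moved to the left-hand side, differentiate term by term:
  d/dx[11x^3] = 33x^2
  d/dx[-7x] = -7
  d/dx[y^3] = 3y^2·y'
  d/dx[-7y] = -7·y'

Separating the contributions that come from x directly and those that come through y:
  without y':      33x^2 - 7
  multiplying y':  3y^2 - 7

so (33x^2 - 7) + (3y^2 - 7)·y' = 0, and therefore
  dy/dx = -(33x^2 - 7)/(3y^2 - 7) = (7 - 33x^2)/(3y^2 - 7)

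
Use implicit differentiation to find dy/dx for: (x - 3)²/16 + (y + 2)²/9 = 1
Apply d/dx to both sides, remembering that y depends on x. Each occurrence of y therefore brings in a y' = dy/dx via the chain rule.

With F(x, y) equal to the left-hand side minus the right, differentiate F term by term:
  d/dx[(x - 3)^2/16] = x/8 - 3/8
  d/dx[(y + 2)^2/9] = 2·y'(y + 2)/9
  d/dx[-1] = 0
Adding these up, d/dx[F] = 0 becomes
  (x/8 - 3/8) + (2y/9 + 4/9)·y' = 0,
so isolating y',
  dy/dx = -(x/8 - 3/8)/(2y/9 + 4/9)
        = -((x - 3)/8)/(2(y + 2)/9) = 9(3 - x)/(16(y + 2))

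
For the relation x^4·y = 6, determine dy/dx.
Differentiate the relation implicitly: treat y = y(x) and apply the chain rule, so every y-derivative picks up a y' = dy/dx factor.

With everything moved to the left-hand side, differentiate term by term:
  d/dx[x^4y] = x^4·y' + 4x^3y
  d/dx[-6] = 0

Separating the contributions that come from x directly and those that come through y:
  without y':      4x^3y
  multiplying y':  x^4

so (4x^3y) + (x^4)·y' = 0, and therefore
  dy/dx = -(4x^3y)/(x^4) = -4y/x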